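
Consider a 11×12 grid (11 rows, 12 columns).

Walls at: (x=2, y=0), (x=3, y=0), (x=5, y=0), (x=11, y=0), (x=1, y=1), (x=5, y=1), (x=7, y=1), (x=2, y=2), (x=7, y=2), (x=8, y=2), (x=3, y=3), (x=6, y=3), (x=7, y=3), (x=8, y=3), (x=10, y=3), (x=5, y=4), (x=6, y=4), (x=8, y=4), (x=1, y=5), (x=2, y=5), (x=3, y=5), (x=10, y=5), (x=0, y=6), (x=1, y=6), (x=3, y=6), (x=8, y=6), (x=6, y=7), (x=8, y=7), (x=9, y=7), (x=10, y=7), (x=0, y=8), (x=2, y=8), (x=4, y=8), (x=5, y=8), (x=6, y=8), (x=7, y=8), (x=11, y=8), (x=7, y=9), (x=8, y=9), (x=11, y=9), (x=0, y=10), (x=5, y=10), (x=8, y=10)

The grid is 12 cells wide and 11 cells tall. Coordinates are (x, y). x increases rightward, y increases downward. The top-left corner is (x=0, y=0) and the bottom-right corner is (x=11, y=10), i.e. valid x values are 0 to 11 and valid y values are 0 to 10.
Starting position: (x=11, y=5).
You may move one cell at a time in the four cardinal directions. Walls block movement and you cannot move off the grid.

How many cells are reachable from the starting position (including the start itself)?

BFS flood-fill from (x=11, y=5):
  Distance 0: (x=11, y=5)
  Distance 1: (x=11, y=4), (x=11, y=6)
  Distance 2: (x=11, y=3), (x=10, y=4), (x=10, y=6), (x=11, y=7)
  Distance 3: (x=11, y=2), (x=9, y=4), (x=9, y=6)
  Distance 4: (x=11, y=1), (x=10, y=2), (x=9, y=3), (x=9, y=5)
  Distance 5: (x=10, y=1), (x=9, y=2), (x=8, y=5)
  Distance 6: (x=10, y=0), (x=9, y=1), (x=7, y=5)
  Distance 7: (x=9, y=0), (x=8, y=1), (x=7, y=4), (x=6, y=5), (x=7, y=6)
  Distance 8: (x=8, y=0), (x=5, y=5), (x=6, y=6), (x=7, y=7)
  Distance 9: (x=7, y=0), (x=4, y=5), (x=5, y=6)
  Distance 10: (x=6, y=0), (x=4, y=4), (x=4, y=6), (x=5, y=7)
  Distance 11: (x=6, y=1), (x=4, y=3), (x=3, y=4), (x=4, y=7)
  Distance 12: (x=4, y=2), (x=6, y=2), (x=5, y=3), (x=2, y=4), (x=3, y=7)
  Distance 13: (x=4, y=1), (x=3, y=2), (x=5, y=2), (x=2, y=3), (x=1, y=4), (x=2, y=7), (x=3, y=8)
  Distance 14: (x=4, y=0), (x=3, y=1), (x=1, y=3), (x=0, y=4), (x=2, y=6), (x=1, y=7), (x=3, y=9)
  Distance 15: (x=2, y=1), (x=1, y=2), (x=0, y=3), (x=0, y=5), (x=0, y=7), (x=1, y=8), (x=2, y=9), (x=4, y=9), (x=3, y=10)
  Distance 16: (x=0, y=2), (x=1, y=9), (x=5, y=9), (x=2, y=10), (x=4, y=10)
  Distance 17: (x=0, y=1), (x=0, y=9), (x=6, y=9), (x=1, y=10)
  Distance 18: (x=0, y=0), (x=6, y=10)
  Distance 19: (x=1, y=0), (x=7, y=10)
Total reachable: 81 (grid has 89 open cells total)

Answer: Reachable cells: 81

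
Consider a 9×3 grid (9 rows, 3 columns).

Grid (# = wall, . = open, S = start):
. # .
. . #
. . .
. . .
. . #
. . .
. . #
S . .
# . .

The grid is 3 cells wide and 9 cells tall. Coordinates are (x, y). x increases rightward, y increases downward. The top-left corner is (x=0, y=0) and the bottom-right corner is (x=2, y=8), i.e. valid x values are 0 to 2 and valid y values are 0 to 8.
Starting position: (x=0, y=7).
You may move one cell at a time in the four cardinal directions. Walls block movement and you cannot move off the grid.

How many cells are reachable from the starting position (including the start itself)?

BFS flood-fill from (x=0, y=7):
  Distance 0: (x=0, y=7)
  Distance 1: (x=0, y=6), (x=1, y=7)
  Distance 2: (x=0, y=5), (x=1, y=6), (x=2, y=7), (x=1, y=8)
  Distance 3: (x=0, y=4), (x=1, y=5), (x=2, y=8)
  Distance 4: (x=0, y=3), (x=1, y=4), (x=2, y=5)
  Distance 5: (x=0, y=2), (x=1, y=3)
  Distance 6: (x=0, y=1), (x=1, y=2), (x=2, y=3)
  Distance 7: (x=0, y=0), (x=1, y=1), (x=2, y=2)
Total reachable: 21 (grid has 22 open cells total)

Answer: Reachable cells: 21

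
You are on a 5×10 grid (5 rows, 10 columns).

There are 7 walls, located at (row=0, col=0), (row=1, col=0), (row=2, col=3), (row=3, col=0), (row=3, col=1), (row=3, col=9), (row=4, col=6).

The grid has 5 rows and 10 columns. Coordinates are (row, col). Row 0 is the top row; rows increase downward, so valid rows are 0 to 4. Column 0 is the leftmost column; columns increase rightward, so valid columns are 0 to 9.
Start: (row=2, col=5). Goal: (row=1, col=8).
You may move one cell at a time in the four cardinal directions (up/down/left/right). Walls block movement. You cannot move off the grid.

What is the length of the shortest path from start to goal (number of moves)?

BFS from (row=2, col=5) until reaching (row=1, col=8):
  Distance 0: (row=2, col=5)
  Distance 1: (row=1, col=5), (row=2, col=4), (row=2, col=6), (row=3, col=5)
  Distance 2: (row=0, col=5), (row=1, col=4), (row=1, col=6), (row=2, col=7), (row=3, col=4), (row=3, col=6), (row=4, col=5)
  Distance 3: (row=0, col=4), (row=0, col=6), (row=1, col=3), (row=1, col=7), (row=2, col=8), (row=3, col=3), (row=3, col=7), (row=4, col=4)
  Distance 4: (row=0, col=3), (row=0, col=7), (row=1, col=2), (row=1, col=8), (row=2, col=9), (row=3, col=2), (row=3, col=8), (row=4, col=3), (row=4, col=7)  <- goal reached here
One shortest path (4 moves): (row=2, col=5) -> (row=2, col=6) -> (row=2, col=7) -> (row=2, col=8) -> (row=1, col=8)

Answer: Shortest path length: 4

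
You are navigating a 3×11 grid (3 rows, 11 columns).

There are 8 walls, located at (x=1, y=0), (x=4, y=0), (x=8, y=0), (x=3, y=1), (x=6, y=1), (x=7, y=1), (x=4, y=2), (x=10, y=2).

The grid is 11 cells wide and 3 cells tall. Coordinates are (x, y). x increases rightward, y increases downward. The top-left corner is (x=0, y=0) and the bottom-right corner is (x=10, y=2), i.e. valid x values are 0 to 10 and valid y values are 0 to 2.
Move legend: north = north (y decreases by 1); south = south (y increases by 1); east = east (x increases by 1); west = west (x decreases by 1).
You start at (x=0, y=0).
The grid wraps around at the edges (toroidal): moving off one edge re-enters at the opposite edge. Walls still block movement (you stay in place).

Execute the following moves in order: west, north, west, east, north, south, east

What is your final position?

Start: (x=0, y=0)
  west (west): (x=0, y=0) -> (x=10, y=0)
  north (north): blocked, stay at (x=10, y=0)
  west (west): (x=10, y=0) -> (x=9, y=0)
  east (east): (x=9, y=0) -> (x=10, y=0)
  north (north): blocked, stay at (x=10, y=0)
  south (south): (x=10, y=0) -> (x=10, y=1)
  east (east): (x=10, y=1) -> (x=0, y=1)
Final: (x=0, y=1)

Answer: Final position: (x=0, y=1)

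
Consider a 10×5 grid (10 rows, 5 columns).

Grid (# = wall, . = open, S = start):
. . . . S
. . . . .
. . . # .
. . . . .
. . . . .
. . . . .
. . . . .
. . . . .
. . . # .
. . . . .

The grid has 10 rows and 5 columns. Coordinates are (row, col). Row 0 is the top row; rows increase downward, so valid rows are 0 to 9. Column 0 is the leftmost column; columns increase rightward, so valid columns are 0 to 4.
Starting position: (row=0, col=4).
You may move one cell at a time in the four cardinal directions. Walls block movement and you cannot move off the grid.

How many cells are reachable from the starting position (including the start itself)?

Answer: Reachable cells: 48

Derivation:
BFS flood-fill from (row=0, col=4):
  Distance 0: (row=0, col=4)
  Distance 1: (row=0, col=3), (row=1, col=4)
  Distance 2: (row=0, col=2), (row=1, col=3), (row=2, col=4)
  Distance 3: (row=0, col=1), (row=1, col=2), (row=3, col=4)
  Distance 4: (row=0, col=0), (row=1, col=1), (row=2, col=2), (row=3, col=3), (row=4, col=4)
  Distance 5: (row=1, col=0), (row=2, col=1), (row=3, col=2), (row=4, col=3), (row=5, col=4)
  Distance 6: (row=2, col=0), (row=3, col=1), (row=4, col=2), (row=5, col=3), (row=6, col=4)
  Distance 7: (row=3, col=0), (row=4, col=1), (row=5, col=2), (row=6, col=3), (row=7, col=4)
  Distance 8: (row=4, col=0), (row=5, col=1), (row=6, col=2), (row=7, col=3), (row=8, col=4)
  Distance 9: (row=5, col=0), (row=6, col=1), (row=7, col=2), (row=9, col=4)
  Distance 10: (row=6, col=0), (row=7, col=1), (row=8, col=2), (row=9, col=3)
  Distance 11: (row=7, col=0), (row=8, col=1), (row=9, col=2)
  Distance 12: (row=8, col=0), (row=9, col=1)
  Distance 13: (row=9, col=0)
Total reachable: 48 (grid has 48 open cells total)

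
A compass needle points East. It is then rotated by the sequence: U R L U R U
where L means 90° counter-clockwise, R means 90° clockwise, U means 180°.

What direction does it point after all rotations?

Answer: Final heading: North

Derivation:
Start: East
  U (U-turn (180°)) -> West
  R (right (90° clockwise)) -> North
  L (left (90° counter-clockwise)) -> West
  U (U-turn (180°)) -> East
  R (right (90° clockwise)) -> South
  U (U-turn (180°)) -> North
Final: North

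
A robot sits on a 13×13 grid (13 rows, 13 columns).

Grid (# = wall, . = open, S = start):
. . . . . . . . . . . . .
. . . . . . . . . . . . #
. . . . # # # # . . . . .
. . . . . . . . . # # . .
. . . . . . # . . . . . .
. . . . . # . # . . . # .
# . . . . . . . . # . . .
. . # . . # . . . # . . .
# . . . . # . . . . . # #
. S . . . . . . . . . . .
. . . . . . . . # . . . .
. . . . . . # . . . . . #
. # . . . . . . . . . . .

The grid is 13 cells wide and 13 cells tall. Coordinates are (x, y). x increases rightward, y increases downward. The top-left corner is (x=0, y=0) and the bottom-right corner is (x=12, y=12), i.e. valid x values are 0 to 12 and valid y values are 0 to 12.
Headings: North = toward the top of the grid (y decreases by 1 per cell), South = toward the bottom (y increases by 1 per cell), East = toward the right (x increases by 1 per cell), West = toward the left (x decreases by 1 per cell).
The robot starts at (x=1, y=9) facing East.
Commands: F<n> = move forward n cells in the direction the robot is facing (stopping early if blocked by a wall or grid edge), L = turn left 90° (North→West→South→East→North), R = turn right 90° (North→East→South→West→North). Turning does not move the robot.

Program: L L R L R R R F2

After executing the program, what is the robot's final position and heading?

Answer: Final position: (x=1, y=11), facing South

Derivation:
Start: (x=1, y=9), facing East
  L: turn left, now facing North
  L: turn left, now facing West
  R: turn right, now facing North
  L: turn left, now facing West
  R: turn right, now facing North
  R: turn right, now facing East
  R: turn right, now facing South
  F2: move forward 2, now at (x=1, y=11)
Final: (x=1, y=11), facing South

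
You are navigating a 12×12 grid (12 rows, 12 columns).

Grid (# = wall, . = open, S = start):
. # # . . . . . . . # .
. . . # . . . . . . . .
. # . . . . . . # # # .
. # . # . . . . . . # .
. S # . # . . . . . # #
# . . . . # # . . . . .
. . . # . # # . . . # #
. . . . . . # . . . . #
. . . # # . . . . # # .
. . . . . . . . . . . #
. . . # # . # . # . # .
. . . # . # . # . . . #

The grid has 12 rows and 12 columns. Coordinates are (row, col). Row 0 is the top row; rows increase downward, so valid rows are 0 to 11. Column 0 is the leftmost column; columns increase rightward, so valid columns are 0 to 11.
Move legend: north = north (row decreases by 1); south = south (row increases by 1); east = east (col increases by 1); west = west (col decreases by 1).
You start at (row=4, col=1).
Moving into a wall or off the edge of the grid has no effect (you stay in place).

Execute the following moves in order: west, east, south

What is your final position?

Answer: Final position: (row=5, col=1)

Derivation:
Start: (row=4, col=1)
  west (west): (row=4, col=1) -> (row=4, col=0)
  east (east): (row=4, col=0) -> (row=4, col=1)
  south (south): (row=4, col=1) -> (row=5, col=1)
Final: (row=5, col=1)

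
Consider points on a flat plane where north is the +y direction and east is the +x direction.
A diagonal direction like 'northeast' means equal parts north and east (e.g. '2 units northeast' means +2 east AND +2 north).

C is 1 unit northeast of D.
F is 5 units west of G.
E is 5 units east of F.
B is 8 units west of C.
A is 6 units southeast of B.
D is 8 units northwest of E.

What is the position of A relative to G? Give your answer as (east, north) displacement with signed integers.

Answer: A is at (east=-9, north=3) relative to G.

Derivation:
Place G at the origin (east=0, north=0).
  F is 5 units west of G: delta (east=-5, north=+0); F at (east=-5, north=0).
  E is 5 units east of F: delta (east=+5, north=+0); E at (east=0, north=0).
  D is 8 units northwest of E: delta (east=-8, north=+8); D at (east=-8, north=8).
  C is 1 unit northeast of D: delta (east=+1, north=+1); C at (east=-7, north=9).
  B is 8 units west of C: delta (east=-8, north=+0); B at (east=-15, north=9).
  A is 6 units southeast of B: delta (east=+6, north=-6); A at (east=-9, north=3).
Therefore A relative to G: (east=-9, north=3).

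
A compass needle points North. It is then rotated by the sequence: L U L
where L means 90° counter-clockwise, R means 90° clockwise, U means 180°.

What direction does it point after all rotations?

Start: North
  L (left (90° counter-clockwise)) -> West
  U (U-turn (180°)) -> East
  L (left (90° counter-clockwise)) -> North
Final: North

Answer: Final heading: North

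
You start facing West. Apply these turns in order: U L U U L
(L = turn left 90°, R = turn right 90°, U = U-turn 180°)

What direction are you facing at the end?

Start: West
  U (U-turn (180°)) -> East
  L (left (90° counter-clockwise)) -> North
  U (U-turn (180°)) -> South
  U (U-turn (180°)) -> North
  L (left (90° counter-clockwise)) -> West
Final: West

Answer: Final heading: West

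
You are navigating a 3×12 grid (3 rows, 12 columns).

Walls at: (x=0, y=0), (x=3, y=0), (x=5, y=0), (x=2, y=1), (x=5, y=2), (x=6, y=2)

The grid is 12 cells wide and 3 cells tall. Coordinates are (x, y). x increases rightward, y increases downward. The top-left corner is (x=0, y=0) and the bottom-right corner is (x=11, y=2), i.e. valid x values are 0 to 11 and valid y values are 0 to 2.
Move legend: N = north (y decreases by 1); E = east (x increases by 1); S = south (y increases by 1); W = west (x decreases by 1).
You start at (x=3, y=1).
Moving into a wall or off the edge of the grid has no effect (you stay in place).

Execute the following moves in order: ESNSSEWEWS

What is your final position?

Start: (x=3, y=1)
  E (east): (x=3, y=1) -> (x=4, y=1)
  S (south): (x=4, y=1) -> (x=4, y=2)
  N (north): (x=4, y=2) -> (x=4, y=1)
  S (south): (x=4, y=1) -> (x=4, y=2)
  S (south): blocked, stay at (x=4, y=2)
  E (east): blocked, stay at (x=4, y=2)
  W (west): (x=4, y=2) -> (x=3, y=2)
  E (east): (x=3, y=2) -> (x=4, y=2)
  W (west): (x=4, y=2) -> (x=3, y=2)
  S (south): blocked, stay at (x=3, y=2)
Final: (x=3, y=2)

Answer: Final position: (x=3, y=2)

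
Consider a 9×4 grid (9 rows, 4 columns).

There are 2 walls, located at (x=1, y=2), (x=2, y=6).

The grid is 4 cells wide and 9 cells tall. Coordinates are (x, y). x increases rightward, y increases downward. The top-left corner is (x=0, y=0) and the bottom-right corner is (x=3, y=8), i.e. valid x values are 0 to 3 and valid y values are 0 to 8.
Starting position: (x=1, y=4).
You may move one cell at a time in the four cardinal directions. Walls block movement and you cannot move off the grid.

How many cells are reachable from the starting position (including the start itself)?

BFS flood-fill from (x=1, y=4):
  Distance 0: (x=1, y=4)
  Distance 1: (x=1, y=3), (x=0, y=4), (x=2, y=4), (x=1, y=5)
  Distance 2: (x=0, y=3), (x=2, y=3), (x=3, y=4), (x=0, y=5), (x=2, y=5), (x=1, y=6)
  Distance 3: (x=0, y=2), (x=2, y=2), (x=3, y=3), (x=3, y=5), (x=0, y=6), (x=1, y=7)
  Distance 4: (x=0, y=1), (x=2, y=1), (x=3, y=2), (x=3, y=6), (x=0, y=7), (x=2, y=7), (x=1, y=8)
  Distance 5: (x=0, y=0), (x=2, y=0), (x=1, y=1), (x=3, y=1), (x=3, y=7), (x=0, y=8), (x=2, y=8)
  Distance 6: (x=1, y=0), (x=3, y=0), (x=3, y=8)
Total reachable: 34 (grid has 34 open cells total)

Answer: Reachable cells: 34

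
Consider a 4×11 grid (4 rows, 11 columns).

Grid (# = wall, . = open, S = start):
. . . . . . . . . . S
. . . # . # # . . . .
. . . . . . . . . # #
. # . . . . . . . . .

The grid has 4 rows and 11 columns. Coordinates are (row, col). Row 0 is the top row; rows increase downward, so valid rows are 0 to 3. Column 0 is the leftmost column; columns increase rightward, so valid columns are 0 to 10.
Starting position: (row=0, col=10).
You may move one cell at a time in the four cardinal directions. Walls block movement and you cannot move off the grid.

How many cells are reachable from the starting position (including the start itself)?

Answer: Reachable cells: 38

Derivation:
BFS flood-fill from (row=0, col=10):
  Distance 0: (row=0, col=10)
  Distance 1: (row=0, col=9), (row=1, col=10)
  Distance 2: (row=0, col=8), (row=1, col=9)
  Distance 3: (row=0, col=7), (row=1, col=8)
  Distance 4: (row=0, col=6), (row=1, col=7), (row=2, col=8)
  Distance 5: (row=0, col=5), (row=2, col=7), (row=3, col=8)
  Distance 6: (row=0, col=4), (row=2, col=6), (row=3, col=7), (row=3, col=9)
  Distance 7: (row=0, col=3), (row=1, col=4), (row=2, col=5), (row=3, col=6), (row=3, col=10)
  Distance 8: (row=0, col=2), (row=2, col=4), (row=3, col=5)
  Distance 9: (row=0, col=1), (row=1, col=2), (row=2, col=3), (row=3, col=4)
  Distance 10: (row=0, col=0), (row=1, col=1), (row=2, col=2), (row=3, col=3)
  Distance 11: (row=1, col=0), (row=2, col=1), (row=3, col=2)
  Distance 12: (row=2, col=0)
  Distance 13: (row=3, col=0)
Total reachable: 38 (grid has 38 open cells total)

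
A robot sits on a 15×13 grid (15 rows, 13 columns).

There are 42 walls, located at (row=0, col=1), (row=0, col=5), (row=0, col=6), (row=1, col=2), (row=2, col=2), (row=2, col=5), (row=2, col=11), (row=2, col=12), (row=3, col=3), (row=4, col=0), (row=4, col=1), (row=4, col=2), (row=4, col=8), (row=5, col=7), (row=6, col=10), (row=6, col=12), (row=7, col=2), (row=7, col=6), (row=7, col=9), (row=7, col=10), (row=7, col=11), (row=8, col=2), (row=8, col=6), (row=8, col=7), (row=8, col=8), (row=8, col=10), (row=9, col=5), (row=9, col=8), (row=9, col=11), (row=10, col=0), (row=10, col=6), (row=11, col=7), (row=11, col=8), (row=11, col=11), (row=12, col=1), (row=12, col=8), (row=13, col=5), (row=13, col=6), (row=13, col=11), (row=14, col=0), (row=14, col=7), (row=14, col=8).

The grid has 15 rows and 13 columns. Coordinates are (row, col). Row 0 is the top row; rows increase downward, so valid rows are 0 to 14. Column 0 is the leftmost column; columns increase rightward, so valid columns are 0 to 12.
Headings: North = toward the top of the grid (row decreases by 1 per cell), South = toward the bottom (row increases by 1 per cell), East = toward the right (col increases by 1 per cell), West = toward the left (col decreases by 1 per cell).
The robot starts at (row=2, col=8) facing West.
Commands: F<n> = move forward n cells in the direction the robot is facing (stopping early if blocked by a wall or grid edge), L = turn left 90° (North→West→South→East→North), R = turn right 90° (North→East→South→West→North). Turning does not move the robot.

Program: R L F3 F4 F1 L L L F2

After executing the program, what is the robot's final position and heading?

Answer: Final position: (row=1, col=6), facing North

Derivation:
Start: (row=2, col=8), facing West
  R: turn right, now facing North
  L: turn left, now facing West
  F3: move forward 2/3 (blocked), now at (row=2, col=6)
  F4: move forward 0/4 (blocked), now at (row=2, col=6)
  F1: move forward 0/1 (blocked), now at (row=2, col=6)
  L: turn left, now facing South
  L: turn left, now facing East
  L: turn left, now facing North
  F2: move forward 1/2 (blocked), now at (row=1, col=6)
Final: (row=1, col=6), facing North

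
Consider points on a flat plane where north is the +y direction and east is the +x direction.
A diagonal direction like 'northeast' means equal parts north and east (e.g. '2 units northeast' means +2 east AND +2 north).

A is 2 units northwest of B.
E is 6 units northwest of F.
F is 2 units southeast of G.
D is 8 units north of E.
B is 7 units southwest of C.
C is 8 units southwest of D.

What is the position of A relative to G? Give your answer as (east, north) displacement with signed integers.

Answer: A is at (east=-21, north=-1) relative to G.

Derivation:
Place G at the origin (east=0, north=0).
  F is 2 units southeast of G: delta (east=+2, north=-2); F at (east=2, north=-2).
  E is 6 units northwest of F: delta (east=-6, north=+6); E at (east=-4, north=4).
  D is 8 units north of E: delta (east=+0, north=+8); D at (east=-4, north=12).
  C is 8 units southwest of D: delta (east=-8, north=-8); C at (east=-12, north=4).
  B is 7 units southwest of C: delta (east=-7, north=-7); B at (east=-19, north=-3).
  A is 2 units northwest of B: delta (east=-2, north=+2); A at (east=-21, north=-1).
Therefore A relative to G: (east=-21, north=-1).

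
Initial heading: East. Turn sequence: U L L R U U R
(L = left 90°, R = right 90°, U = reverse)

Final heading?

Start: East
  U (U-turn (180°)) -> West
  L (left (90° counter-clockwise)) -> South
  L (left (90° counter-clockwise)) -> East
  R (right (90° clockwise)) -> South
  U (U-turn (180°)) -> North
  U (U-turn (180°)) -> South
  R (right (90° clockwise)) -> West
Final: West

Answer: Final heading: West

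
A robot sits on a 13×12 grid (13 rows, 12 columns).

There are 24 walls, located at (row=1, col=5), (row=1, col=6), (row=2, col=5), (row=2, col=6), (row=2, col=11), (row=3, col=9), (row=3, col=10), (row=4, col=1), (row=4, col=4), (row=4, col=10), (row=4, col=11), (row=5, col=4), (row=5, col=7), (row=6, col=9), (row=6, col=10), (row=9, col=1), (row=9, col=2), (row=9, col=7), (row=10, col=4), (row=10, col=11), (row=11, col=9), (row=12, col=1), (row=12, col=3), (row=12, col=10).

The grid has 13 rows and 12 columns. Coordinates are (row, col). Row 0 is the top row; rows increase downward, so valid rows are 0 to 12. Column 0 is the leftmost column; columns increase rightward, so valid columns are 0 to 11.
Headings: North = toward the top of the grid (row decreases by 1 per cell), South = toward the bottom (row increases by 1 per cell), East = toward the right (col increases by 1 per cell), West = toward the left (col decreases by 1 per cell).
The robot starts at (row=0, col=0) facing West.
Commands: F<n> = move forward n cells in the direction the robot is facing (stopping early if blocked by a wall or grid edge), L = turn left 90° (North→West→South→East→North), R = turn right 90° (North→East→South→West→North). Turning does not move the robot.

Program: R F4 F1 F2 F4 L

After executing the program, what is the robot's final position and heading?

Start: (row=0, col=0), facing West
  R: turn right, now facing North
  F4: move forward 0/4 (blocked), now at (row=0, col=0)
  F1: move forward 0/1 (blocked), now at (row=0, col=0)
  F2: move forward 0/2 (blocked), now at (row=0, col=0)
  F4: move forward 0/4 (blocked), now at (row=0, col=0)
  L: turn left, now facing West
Final: (row=0, col=0), facing West

Answer: Final position: (row=0, col=0), facing West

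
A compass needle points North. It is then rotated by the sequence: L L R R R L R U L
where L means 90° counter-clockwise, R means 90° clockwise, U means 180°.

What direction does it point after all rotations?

Answer: Final heading: South

Derivation:
Start: North
  L (left (90° counter-clockwise)) -> West
  L (left (90° counter-clockwise)) -> South
  R (right (90° clockwise)) -> West
  R (right (90° clockwise)) -> North
  R (right (90° clockwise)) -> East
  L (left (90° counter-clockwise)) -> North
  R (right (90° clockwise)) -> East
  U (U-turn (180°)) -> West
  L (left (90° counter-clockwise)) -> South
Final: South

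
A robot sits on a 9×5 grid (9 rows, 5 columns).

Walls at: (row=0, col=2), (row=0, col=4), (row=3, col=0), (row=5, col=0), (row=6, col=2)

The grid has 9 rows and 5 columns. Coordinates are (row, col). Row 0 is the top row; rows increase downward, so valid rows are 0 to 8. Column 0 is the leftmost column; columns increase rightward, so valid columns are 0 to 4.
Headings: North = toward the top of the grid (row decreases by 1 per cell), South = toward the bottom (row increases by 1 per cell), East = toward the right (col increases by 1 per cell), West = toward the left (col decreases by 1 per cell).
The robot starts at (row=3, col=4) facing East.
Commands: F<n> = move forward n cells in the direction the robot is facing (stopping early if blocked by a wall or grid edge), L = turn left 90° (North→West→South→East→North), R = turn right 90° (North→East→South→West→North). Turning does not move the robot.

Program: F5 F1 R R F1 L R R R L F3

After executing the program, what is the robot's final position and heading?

Start: (row=3, col=4), facing East
  F5: move forward 0/5 (blocked), now at (row=3, col=4)
  F1: move forward 0/1 (blocked), now at (row=3, col=4)
  R: turn right, now facing South
  R: turn right, now facing West
  F1: move forward 1, now at (row=3, col=3)
  L: turn left, now facing South
  R: turn right, now facing West
  R: turn right, now facing North
  R: turn right, now facing East
  L: turn left, now facing North
  F3: move forward 3, now at (row=0, col=3)
Final: (row=0, col=3), facing North

Answer: Final position: (row=0, col=3), facing North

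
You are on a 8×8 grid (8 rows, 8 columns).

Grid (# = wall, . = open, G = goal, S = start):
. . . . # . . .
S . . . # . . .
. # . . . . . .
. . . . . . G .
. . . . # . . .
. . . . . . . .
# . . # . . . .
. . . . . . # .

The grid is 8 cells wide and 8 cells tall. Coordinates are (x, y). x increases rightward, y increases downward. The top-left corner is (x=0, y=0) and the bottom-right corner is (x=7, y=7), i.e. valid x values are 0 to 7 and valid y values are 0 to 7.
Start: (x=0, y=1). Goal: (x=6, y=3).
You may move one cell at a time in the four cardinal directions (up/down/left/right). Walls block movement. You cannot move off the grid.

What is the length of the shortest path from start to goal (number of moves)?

Answer: Shortest path length: 8

Derivation:
BFS from (x=0, y=1) until reaching (x=6, y=3):
  Distance 0: (x=0, y=1)
  Distance 1: (x=0, y=0), (x=1, y=1), (x=0, y=2)
  Distance 2: (x=1, y=0), (x=2, y=1), (x=0, y=3)
  Distance 3: (x=2, y=0), (x=3, y=1), (x=2, y=2), (x=1, y=3), (x=0, y=4)
  Distance 4: (x=3, y=0), (x=3, y=2), (x=2, y=3), (x=1, y=4), (x=0, y=5)
  Distance 5: (x=4, y=2), (x=3, y=3), (x=2, y=4), (x=1, y=5)
  Distance 6: (x=5, y=2), (x=4, y=3), (x=3, y=4), (x=2, y=5), (x=1, y=6)
  Distance 7: (x=5, y=1), (x=6, y=2), (x=5, y=3), (x=3, y=5), (x=2, y=6), (x=1, y=7)
  Distance 8: (x=5, y=0), (x=6, y=1), (x=7, y=2), (x=6, y=3), (x=5, y=4), (x=4, y=5), (x=0, y=7), (x=2, y=7)  <- goal reached here
One shortest path (8 moves): (x=0, y=1) -> (x=1, y=1) -> (x=2, y=1) -> (x=3, y=1) -> (x=3, y=2) -> (x=4, y=2) -> (x=5, y=2) -> (x=6, y=2) -> (x=6, y=3)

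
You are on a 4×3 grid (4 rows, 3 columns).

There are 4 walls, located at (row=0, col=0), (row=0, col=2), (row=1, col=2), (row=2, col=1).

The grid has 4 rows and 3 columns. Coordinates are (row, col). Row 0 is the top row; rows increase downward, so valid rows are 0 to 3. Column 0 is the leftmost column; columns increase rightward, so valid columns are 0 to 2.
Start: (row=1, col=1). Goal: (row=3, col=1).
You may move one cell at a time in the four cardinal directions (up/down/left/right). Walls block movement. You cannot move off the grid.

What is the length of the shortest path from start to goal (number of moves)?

Answer: Shortest path length: 4

Derivation:
BFS from (row=1, col=1) until reaching (row=3, col=1):
  Distance 0: (row=1, col=1)
  Distance 1: (row=0, col=1), (row=1, col=0)
  Distance 2: (row=2, col=0)
  Distance 3: (row=3, col=0)
  Distance 4: (row=3, col=1)  <- goal reached here
One shortest path (4 moves): (row=1, col=1) -> (row=1, col=0) -> (row=2, col=0) -> (row=3, col=0) -> (row=3, col=1)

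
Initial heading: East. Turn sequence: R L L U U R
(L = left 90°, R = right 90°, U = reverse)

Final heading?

Answer: Final heading: East

Derivation:
Start: East
  R (right (90° clockwise)) -> South
  L (left (90° counter-clockwise)) -> East
  L (left (90° counter-clockwise)) -> North
  U (U-turn (180°)) -> South
  U (U-turn (180°)) -> North
  R (right (90° clockwise)) -> East
Final: East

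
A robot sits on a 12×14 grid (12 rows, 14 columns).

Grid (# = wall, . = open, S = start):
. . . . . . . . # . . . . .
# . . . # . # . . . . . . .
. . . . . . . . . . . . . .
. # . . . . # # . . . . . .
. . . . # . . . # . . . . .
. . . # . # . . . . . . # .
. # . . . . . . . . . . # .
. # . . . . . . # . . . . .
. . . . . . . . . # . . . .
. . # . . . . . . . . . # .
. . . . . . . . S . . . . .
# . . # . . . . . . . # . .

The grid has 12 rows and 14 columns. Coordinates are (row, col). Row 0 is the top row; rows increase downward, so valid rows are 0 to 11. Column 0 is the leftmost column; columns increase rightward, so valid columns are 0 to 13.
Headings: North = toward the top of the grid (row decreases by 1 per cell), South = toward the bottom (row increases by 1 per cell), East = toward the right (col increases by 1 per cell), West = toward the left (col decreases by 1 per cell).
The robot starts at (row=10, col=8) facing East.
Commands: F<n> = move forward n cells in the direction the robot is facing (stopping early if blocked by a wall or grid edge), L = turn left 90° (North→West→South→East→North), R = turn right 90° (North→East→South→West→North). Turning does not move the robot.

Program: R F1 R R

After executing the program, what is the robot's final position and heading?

Start: (row=10, col=8), facing East
  R: turn right, now facing South
  F1: move forward 1, now at (row=11, col=8)
  R: turn right, now facing West
  R: turn right, now facing North
Final: (row=11, col=8), facing North

Answer: Final position: (row=11, col=8), facing North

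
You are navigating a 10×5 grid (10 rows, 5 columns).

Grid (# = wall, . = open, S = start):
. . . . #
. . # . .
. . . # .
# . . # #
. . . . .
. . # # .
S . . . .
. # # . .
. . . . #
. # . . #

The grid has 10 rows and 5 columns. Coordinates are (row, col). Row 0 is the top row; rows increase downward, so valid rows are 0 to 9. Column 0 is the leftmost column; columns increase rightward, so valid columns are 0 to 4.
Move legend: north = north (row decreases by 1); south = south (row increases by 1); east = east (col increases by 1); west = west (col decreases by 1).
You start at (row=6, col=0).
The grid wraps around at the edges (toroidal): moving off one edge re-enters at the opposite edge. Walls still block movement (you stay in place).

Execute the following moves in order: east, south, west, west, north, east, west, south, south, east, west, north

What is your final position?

Start: (row=6, col=0)
  east (east): (row=6, col=0) -> (row=6, col=1)
  south (south): blocked, stay at (row=6, col=1)
  west (west): (row=6, col=1) -> (row=6, col=0)
  west (west): (row=6, col=0) -> (row=6, col=4)
  north (north): (row=6, col=4) -> (row=5, col=4)
  east (east): (row=5, col=4) -> (row=5, col=0)
  west (west): (row=5, col=0) -> (row=5, col=4)
  south (south): (row=5, col=4) -> (row=6, col=4)
  south (south): (row=6, col=4) -> (row=7, col=4)
  east (east): (row=7, col=4) -> (row=7, col=0)
  west (west): (row=7, col=0) -> (row=7, col=4)
  north (north): (row=7, col=4) -> (row=6, col=4)
Final: (row=6, col=4)

Answer: Final position: (row=6, col=4)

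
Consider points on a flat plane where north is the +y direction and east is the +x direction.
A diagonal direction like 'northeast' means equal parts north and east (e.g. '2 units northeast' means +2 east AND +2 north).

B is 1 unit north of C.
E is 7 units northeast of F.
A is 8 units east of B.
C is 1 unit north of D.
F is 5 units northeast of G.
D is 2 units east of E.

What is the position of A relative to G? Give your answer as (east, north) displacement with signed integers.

Answer: A is at (east=22, north=14) relative to G.

Derivation:
Place G at the origin (east=0, north=0).
  F is 5 units northeast of G: delta (east=+5, north=+5); F at (east=5, north=5).
  E is 7 units northeast of F: delta (east=+7, north=+7); E at (east=12, north=12).
  D is 2 units east of E: delta (east=+2, north=+0); D at (east=14, north=12).
  C is 1 unit north of D: delta (east=+0, north=+1); C at (east=14, north=13).
  B is 1 unit north of C: delta (east=+0, north=+1); B at (east=14, north=14).
  A is 8 units east of B: delta (east=+8, north=+0); A at (east=22, north=14).
Therefore A relative to G: (east=22, north=14).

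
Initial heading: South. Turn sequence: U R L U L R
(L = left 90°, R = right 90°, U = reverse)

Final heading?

Start: South
  U (U-turn (180°)) -> North
  R (right (90° clockwise)) -> East
  L (left (90° counter-clockwise)) -> North
  U (U-turn (180°)) -> South
  L (left (90° counter-clockwise)) -> East
  R (right (90° clockwise)) -> South
Final: South

Answer: Final heading: South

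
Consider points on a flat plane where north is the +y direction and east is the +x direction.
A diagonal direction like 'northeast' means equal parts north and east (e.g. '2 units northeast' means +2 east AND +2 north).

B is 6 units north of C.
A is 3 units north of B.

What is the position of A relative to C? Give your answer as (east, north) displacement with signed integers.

Answer: A is at (east=0, north=9) relative to C.

Derivation:
Place C at the origin (east=0, north=0).
  B is 6 units north of C: delta (east=+0, north=+6); B at (east=0, north=6).
  A is 3 units north of B: delta (east=+0, north=+3); A at (east=0, north=9).
Therefore A relative to C: (east=0, north=9).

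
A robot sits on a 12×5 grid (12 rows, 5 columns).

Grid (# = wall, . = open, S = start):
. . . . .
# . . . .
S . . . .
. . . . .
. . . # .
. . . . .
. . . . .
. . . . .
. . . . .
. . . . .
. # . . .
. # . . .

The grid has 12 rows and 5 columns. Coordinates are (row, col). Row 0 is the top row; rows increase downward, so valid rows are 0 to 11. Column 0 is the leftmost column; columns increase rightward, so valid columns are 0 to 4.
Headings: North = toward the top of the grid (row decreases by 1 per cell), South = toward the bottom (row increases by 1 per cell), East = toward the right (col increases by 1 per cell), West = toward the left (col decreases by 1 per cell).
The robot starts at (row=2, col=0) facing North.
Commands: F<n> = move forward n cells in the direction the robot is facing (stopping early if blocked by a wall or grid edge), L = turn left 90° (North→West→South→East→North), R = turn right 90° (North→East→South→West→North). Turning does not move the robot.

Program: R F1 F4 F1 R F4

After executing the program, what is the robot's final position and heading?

Start: (row=2, col=0), facing North
  R: turn right, now facing East
  F1: move forward 1, now at (row=2, col=1)
  F4: move forward 3/4 (blocked), now at (row=2, col=4)
  F1: move forward 0/1 (blocked), now at (row=2, col=4)
  R: turn right, now facing South
  F4: move forward 4, now at (row=6, col=4)
Final: (row=6, col=4), facing South

Answer: Final position: (row=6, col=4), facing South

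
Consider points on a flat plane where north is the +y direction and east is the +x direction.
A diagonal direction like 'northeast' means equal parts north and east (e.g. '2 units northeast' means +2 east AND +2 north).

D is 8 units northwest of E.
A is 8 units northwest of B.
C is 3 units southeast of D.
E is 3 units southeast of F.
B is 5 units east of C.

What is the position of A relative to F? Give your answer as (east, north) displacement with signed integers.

Place F at the origin (east=0, north=0).
  E is 3 units southeast of F: delta (east=+3, north=-3); E at (east=3, north=-3).
  D is 8 units northwest of E: delta (east=-8, north=+8); D at (east=-5, north=5).
  C is 3 units southeast of D: delta (east=+3, north=-3); C at (east=-2, north=2).
  B is 5 units east of C: delta (east=+5, north=+0); B at (east=3, north=2).
  A is 8 units northwest of B: delta (east=-8, north=+8); A at (east=-5, north=10).
Therefore A relative to F: (east=-5, north=10).

Answer: A is at (east=-5, north=10) relative to F.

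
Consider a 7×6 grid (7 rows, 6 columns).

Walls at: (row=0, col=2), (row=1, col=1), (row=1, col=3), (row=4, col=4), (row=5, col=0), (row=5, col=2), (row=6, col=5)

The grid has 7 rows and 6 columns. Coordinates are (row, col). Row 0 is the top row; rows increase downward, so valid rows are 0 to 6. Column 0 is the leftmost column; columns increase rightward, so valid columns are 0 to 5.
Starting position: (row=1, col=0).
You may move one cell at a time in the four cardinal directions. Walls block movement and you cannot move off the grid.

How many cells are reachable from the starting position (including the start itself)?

Answer: Reachable cells: 35

Derivation:
BFS flood-fill from (row=1, col=0):
  Distance 0: (row=1, col=0)
  Distance 1: (row=0, col=0), (row=2, col=0)
  Distance 2: (row=0, col=1), (row=2, col=1), (row=3, col=0)
  Distance 3: (row=2, col=2), (row=3, col=1), (row=4, col=0)
  Distance 4: (row=1, col=2), (row=2, col=3), (row=3, col=2), (row=4, col=1)
  Distance 5: (row=2, col=4), (row=3, col=3), (row=4, col=2), (row=5, col=1)
  Distance 6: (row=1, col=4), (row=2, col=5), (row=3, col=4), (row=4, col=3), (row=6, col=1)
  Distance 7: (row=0, col=4), (row=1, col=5), (row=3, col=5), (row=5, col=3), (row=6, col=0), (row=6, col=2)
  Distance 8: (row=0, col=3), (row=0, col=5), (row=4, col=5), (row=5, col=4), (row=6, col=3)
  Distance 9: (row=5, col=5), (row=6, col=4)
Total reachable: 35 (grid has 35 open cells total)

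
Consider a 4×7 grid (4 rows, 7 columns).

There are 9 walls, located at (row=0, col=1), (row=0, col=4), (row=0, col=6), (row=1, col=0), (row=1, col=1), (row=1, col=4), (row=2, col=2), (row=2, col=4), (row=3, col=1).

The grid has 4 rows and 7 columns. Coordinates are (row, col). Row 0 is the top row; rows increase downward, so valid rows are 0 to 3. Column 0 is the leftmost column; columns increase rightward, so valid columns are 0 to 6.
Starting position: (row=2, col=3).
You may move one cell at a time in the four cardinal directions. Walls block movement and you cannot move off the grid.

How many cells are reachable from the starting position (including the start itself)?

Answer: Reachable cells: 15

Derivation:
BFS flood-fill from (row=2, col=3):
  Distance 0: (row=2, col=3)
  Distance 1: (row=1, col=3), (row=3, col=3)
  Distance 2: (row=0, col=3), (row=1, col=2), (row=3, col=2), (row=3, col=4)
  Distance 3: (row=0, col=2), (row=3, col=5)
  Distance 4: (row=2, col=5), (row=3, col=6)
  Distance 5: (row=1, col=5), (row=2, col=6)
  Distance 6: (row=0, col=5), (row=1, col=6)
Total reachable: 15 (grid has 19 open cells total)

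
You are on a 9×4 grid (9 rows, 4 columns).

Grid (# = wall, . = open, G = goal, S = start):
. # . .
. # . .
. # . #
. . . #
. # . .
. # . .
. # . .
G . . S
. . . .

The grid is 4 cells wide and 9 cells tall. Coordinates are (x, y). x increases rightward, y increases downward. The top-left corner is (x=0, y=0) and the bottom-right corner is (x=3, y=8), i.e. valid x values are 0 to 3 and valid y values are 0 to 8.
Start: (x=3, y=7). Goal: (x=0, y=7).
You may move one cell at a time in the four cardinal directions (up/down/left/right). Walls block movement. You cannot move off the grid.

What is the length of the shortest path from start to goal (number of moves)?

BFS from (x=3, y=7) until reaching (x=0, y=7):
  Distance 0: (x=3, y=7)
  Distance 1: (x=3, y=6), (x=2, y=7), (x=3, y=8)
  Distance 2: (x=3, y=5), (x=2, y=6), (x=1, y=7), (x=2, y=8)
  Distance 3: (x=3, y=4), (x=2, y=5), (x=0, y=7), (x=1, y=8)  <- goal reached here
One shortest path (3 moves): (x=3, y=7) -> (x=2, y=7) -> (x=1, y=7) -> (x=0, y=7)

Answer: Shortest path length: 3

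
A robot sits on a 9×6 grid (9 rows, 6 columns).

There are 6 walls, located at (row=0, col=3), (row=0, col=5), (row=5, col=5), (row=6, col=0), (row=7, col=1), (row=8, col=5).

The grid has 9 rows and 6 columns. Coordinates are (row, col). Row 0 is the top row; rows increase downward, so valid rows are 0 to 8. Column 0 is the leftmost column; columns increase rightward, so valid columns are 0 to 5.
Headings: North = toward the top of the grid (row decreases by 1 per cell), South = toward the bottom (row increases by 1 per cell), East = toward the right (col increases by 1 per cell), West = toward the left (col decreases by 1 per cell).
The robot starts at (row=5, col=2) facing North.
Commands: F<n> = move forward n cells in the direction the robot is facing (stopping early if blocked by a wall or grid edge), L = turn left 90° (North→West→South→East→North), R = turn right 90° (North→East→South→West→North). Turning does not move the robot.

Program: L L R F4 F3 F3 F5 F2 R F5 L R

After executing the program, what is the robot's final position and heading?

Start: (row=5, col=2), facing North
  L: turn left, now facing West
  L: turn left, now facing South
  R: turn right, now facing West
  F4: move forward 2/4 (blocked), now at (row=5, col=0)
  F3: move forward 0/3 (blocked), now at (row=5, col=0)
  F3: move forward 0/3 (blocked), now at (row=5, col=0)
  F5: move forward 0/5 (blocked), now at (row=5, col=0)
  F2: move forward 0/2 (blocked), now at (row=5, col=0)
  R: turn right, now facing North
  F5: move forward 5, now at (row=0, col=0)
  L: turn left, now facing West
  R: turn right, now facing North
Final: (row=0, col=0), facing North

Answer: Final position: (row=0, col=0), facing North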